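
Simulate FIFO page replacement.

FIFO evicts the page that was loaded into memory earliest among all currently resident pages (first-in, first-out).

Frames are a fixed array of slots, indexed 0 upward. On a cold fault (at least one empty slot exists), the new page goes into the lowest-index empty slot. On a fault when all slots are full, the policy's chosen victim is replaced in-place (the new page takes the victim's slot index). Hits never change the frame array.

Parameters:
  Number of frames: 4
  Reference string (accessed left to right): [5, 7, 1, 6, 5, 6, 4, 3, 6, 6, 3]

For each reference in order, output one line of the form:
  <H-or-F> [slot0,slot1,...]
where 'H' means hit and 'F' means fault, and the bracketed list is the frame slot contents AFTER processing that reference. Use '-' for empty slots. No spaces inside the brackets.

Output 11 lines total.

F [5,-,-,-]
F [5,7,-,-]
F [5,7,1,-]
F [5,7,1,6]
H [5,7,1,6]
H [5,7,1,6]
F [4,7,1,6]
F [4,3,1,6]
H [4,3,1,6]
H [4,3,1,6]
H [4,3,1,6]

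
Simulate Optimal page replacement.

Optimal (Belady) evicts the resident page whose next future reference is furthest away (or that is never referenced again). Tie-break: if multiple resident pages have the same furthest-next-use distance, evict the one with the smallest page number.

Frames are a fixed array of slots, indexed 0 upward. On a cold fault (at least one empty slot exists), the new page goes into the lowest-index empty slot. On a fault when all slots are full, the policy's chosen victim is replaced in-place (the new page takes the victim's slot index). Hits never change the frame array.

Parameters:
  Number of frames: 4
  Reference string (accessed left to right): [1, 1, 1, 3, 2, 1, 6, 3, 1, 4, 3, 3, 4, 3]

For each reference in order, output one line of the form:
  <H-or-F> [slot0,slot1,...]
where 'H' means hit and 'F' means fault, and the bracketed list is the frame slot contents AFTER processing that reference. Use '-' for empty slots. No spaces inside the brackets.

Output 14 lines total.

F [1,-,-,-]
H [1,-,-,-]
H [1,-,-,-]
F [1,3,-,-]
F [1,3,2,-]
H [1,3,2,-]
F [1,3,2,6]
H [1,3,2,6]
H [1,3,2,6]
F [4,3,2,6]
H [4,3,2,6]
H [4,3,2,6]
H [4,3,2,6]
H [4,3,2,6]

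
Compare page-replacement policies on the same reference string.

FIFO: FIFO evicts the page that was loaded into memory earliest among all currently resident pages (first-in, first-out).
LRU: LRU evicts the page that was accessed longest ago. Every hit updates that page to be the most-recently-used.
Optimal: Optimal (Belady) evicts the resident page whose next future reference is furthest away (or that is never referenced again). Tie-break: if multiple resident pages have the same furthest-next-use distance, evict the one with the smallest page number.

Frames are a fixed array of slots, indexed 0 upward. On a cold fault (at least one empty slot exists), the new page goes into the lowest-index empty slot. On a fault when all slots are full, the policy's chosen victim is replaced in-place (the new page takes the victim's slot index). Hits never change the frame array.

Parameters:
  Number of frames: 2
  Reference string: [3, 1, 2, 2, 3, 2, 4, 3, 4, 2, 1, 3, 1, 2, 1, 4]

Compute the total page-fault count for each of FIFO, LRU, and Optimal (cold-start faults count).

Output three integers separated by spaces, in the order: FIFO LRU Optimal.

Answer: 11 11 8

Derivation:
--- FIFO ---
  step 0: ref 3 -> FAULT, frames=[3,-] (faults so far: 1)
  step 1: ref 1 -> FAULT, frames=[3,1] (faults so far: 2)
  step 2: ref 2 -> FAULT, evict 3, frames=[2,1] (faults so far: 3)
  step 3: ref 2 -> HIT, frames=[2,1] (faults so far: 3)
  step 4: ref 3 -> FAULT, evict 1, frames=[2,3] (faults so far: 4)
  step 5: ref 2 -> HIT, frames=[2,3] (faults so far: 4)
  step 6: ref 4 -> FAULT, evict 2, frames=[4,3] (faults so far: 5)
  step 7: ref 3 -> HIT, frames=[4,3] (faults so far: 5)
  step 8: ref 4 -> HIT, frames=[4,3] (faults so far: 5)
  step 9: ref 2 -> FAULT, evict 3, frames=[4,2] (faults so far: 6)
  step 10: ref 1 -> FAULT, evict 4, frames=[1,2] (faults so far: 7)
  step 11: ref 3 -> FAULT, evict 2, frames=[1,3] (faults so far: 8)
  step 12: ref 1 -> HIT, frames=[1,3] (faults so far: 8)
  step 13: ref 2 -> FAULT, evict 1, frames=[2,3] (faults so far: 9)
  step 14: ref 1 -> FAULT, evict 3, frames=[2,1] (faults so far: 10)
  step 15: ref 4 -> FAULT, evict 2, frames=[4,1] (faults so far: 11)
  FIFO total faults: 11
--- LRU ---
  step 0: ref 3 -> FAULT, frames=[3,-] (faults so far: 1)
  step 1: ref 1 -> FAULT, frames=[3,1] (faults so far: 2)
  step 2: ref 2 -> FAULT, evict 3, frames=[2,1] (faults so far: 3)
  step 3: ref 2 -> HIT, frames=[2,1] (faults so far: 3)
  step 4: ref 3 -> FAULT, evict 1, frames=[2,3] (faults so far: 4)
  step 5: ref 2 -> HIT, frames=[2,3] (faults so far: 4)
  step 6: ref 4 -> FAULT, evict 3, frames=[2,4] (faults so far: 5)
  step 7: ref 3 -> FAULT, evict 2, frames=[3,4] (faults so far: 6)
  step 8: ref 4 -> HIT, frames=[3,4] (faults so far: 6)
  step 9: ref 2 -> FAULT, evict 3, frames=[2,4] (faults so far: 7)
  step 10: ref 1 -> FAULT, evict 4, frames=[2,1] (faults so far: 8)
  step 11: ref 3 -> FAULT, evict 2, frames=[3,1] (faults so far: 9)
  step 12: ref 1 -> HIT, frames=[3,1] (faults so far: 9)
  step 13: ref 2 -> FAULT, evict 3, frames=[2,1] (faults so far: 10)
  step 14: ref 1 -> HIT, frames=[2,1] (faults so far: 10)
  step 15: ref 4 -> FAULT, evict 2, frames=[4,1] (faults so far: 11)
  LRU total faults: 11
--- Optimal ---
  step 0: ref 3 -> FAULT, frames=[3,-] (faults so far: 1)
  step 1: ref 1 -> FAULT, frames=[3,1] (faults so far: 2)
  step 2: ref 2 -> FAULT, evict 1, frames=[3,2] (faults so far: 3)
  step 3: ref 2 -> HIT, frames=[3,2] (faults so far: 3)
  step 4: ref 3 -> HIT, frames=[3,2] (faults so far: 3)
  step 5: ref 2 -> HIT, frames=[3,2] (faults so far: 3)
  step 6: ref 4 -> FAULT, evict 2, frames=[3,4] (faults so far: 4)
  step 7: ref 3 -> HIT, frames=[3,4] (faults so far: 4)
  step 8: ref 4 -> HIT, frames=[3,4] (faults so far: 4)
  step 9: ref 2 -> FAULT, evict 4, frames=[3,2] (faults so far: 5)
  step 10: ref 1 -> FAULT, evict 2, frames=[3,1] (faults so far: 6)
  step 11: ref 3 -> HIT, frames=[3,1] (faults so far: 6)
  step 12: ref 1 -> HIT, frames=[3,1] (faults so far: 6)
  step 13: ref 2 -> FAULT, evict 3, frames=[2,1] (faults so far: 7)
  step 14: ref 1 -> HIT, frames=[2,1] (faults so far: 7)
  step 15: ref 4 -> FAULT, evict 1, frames=[2,4] (faults so far: 8)
  Optimal total faults: 8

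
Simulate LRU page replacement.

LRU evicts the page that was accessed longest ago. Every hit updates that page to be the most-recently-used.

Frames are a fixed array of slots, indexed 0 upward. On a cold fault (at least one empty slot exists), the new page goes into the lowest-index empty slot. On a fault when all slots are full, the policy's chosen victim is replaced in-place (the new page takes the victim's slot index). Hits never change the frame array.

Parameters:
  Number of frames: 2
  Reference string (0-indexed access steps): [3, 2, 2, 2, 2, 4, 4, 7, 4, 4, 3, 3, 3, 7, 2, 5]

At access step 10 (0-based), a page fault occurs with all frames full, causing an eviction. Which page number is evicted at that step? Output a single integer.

Step 0: ref 3 -> FAULT, frames=[3,-]
Step 1: ref 2 -> FAULT, frames=[3,2]
Step 2: ref 2 -> HIT, frames=[3,2]
Step 3: ref 2 -> HIT, frames=[3,2]
Step 4: ref 2 -> HIT, frames=[3,2]
Step 5: ref 4 -> FAULT, evict 3, frames=[4,2]
Step 6: ref 4 -> HIT, frames=[4,2]
Step 7: ref 7 -> FAULT, evict 2, frames=[4,7]
Step 8: ref 4 -> HIT, frames=[4,7]
Step 9: ref 4 -> HIT, frames=[4,7]
Step 10: ref 3 -> FAULT, evict 7, frames=[4,3]
At step 10: evicted page 7

Answer: 7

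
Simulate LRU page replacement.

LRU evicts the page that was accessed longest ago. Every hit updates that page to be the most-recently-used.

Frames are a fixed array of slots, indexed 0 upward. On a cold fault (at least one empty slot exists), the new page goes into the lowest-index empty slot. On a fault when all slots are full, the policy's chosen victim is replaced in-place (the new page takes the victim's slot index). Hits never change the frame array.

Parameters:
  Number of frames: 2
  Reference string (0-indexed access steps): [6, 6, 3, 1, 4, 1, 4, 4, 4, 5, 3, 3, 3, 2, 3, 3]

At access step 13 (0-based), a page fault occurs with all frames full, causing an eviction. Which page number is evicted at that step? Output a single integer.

Answer: 5

Derivation:
Step 0: ref 6 -> FAULT, frames=[6,-]
Step 1: ref 6 -> HIT, frames=[6,-]
Step 2: ref 3 -> FAULT, frames=[6,3]
Step 3: ref 1 -> FAULT, evict 6, frames=[1,3]
Step 4: ref 4 -> FAULT, evict 3, frames=[1,4]
Step 5: ref 1 -> HIT, frames=[1,4]
Step 6: ref 4 -> HIT, frames=[1,4]
Step 7: ref 4 -> HIT, frames=[1,4]
Step 8: ref 4 -> HIT, frames=[1,4]
Step 9: ref 5 -> FAULT, evict 1, frames=[5,4]
Step 10: ref 3 -> FAULT, evict 4, frames=[5,3]
Step 11: ref 3 -> HIT, frames=[5,3]
Step 12: ref 3 -> HIT, frames=[5,3]
Step 13: ref 2 -> FAULT, evict 5, frames=[2,3]
At step 13: evicted page 5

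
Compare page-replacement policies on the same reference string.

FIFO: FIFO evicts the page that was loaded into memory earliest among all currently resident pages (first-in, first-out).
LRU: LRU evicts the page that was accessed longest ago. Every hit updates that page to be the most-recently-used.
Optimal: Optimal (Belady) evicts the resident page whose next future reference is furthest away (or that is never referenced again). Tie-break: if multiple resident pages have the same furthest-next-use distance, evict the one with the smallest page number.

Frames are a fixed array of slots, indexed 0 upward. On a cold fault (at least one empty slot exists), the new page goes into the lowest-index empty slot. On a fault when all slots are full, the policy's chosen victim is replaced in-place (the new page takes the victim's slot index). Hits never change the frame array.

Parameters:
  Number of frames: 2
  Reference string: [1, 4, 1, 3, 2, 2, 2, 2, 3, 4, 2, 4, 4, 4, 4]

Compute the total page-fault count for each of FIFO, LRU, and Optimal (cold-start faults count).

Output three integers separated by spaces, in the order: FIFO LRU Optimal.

Answer: 5 6 5

Derivation:
--- FIFO ---
  step 0: ref 1 -> FAULT, frames=[1,-] (faults so far: 1)
  step 1: ref 4 -> FAULT, frames=[1,4] (faults so far: 2)
  step 2: ref 1 -> HIT, frames=[1,4] (faults so far: 2)
  step 3: ref 3 -> FAULT, evict 1, frames=[3,4] (faults so far: 3)
  step 4: ref 2 -> FAULT, evict 4, frames=[3,2] (faults so far: 4)
  step 5: ref 2 -> HIT, frames=[3,2] (faults so far: 4)
  step 6: ref 2 -> HIT, frames=[3,2] (faults so far: 4)
  step 7: ref 2 -> HIT, frames=[3,2] (faults so far: 4)
  step 8: ref 3 -> HIT, frames=[3,2] (faults so far: 4)
  step 9: ref 4 -> FAULT, evict 3, frames=[4,2] (faults so far: 5)
  step 10: ref 2 -> HIT, frames=[4,2] (faults so far: 5)
  step 11: ref 4 -> HIT, frames=[4,2] (faults so far: 5)
  step 12: ref 4 -> HIT, frames=[4,2] (faults so far: 5)
  step 13: ref 4 -> HIT, frames=[4,2] (faults so far: 5)
  step 14: ref 4 -> HIT, frames=[4,2] (faults so far: 5)
  FIFO total faults: 5
--- LRU ---
  step 0: ref 1 -> FAULT, frames=[1,-] (faults so far: 1)
  step 1: ref 4 -> FAULT, frames=[1,4] (faults so far: 2)
  step 2: ref 1 -> HIT, frames=[1,4] (faults so far: 2)
  step 3: ref 3 -> FAULT, evict 4, frames=[1,3] (faults so far: 3)
  step 4: ref 2 -> FAULT, evict 1, frames=[2,3] (faults so far: 4)
  step 5: ref 2 -> HIT, frames=[2,3] (faults so far: 4)
  step 6: ref 2 -> HIT, frames=[2,3] (faults so far: 4)
  step 7: ref 2 -> HIT, frames=[2,3] (faults so far: 4)
  step 8: ref 3 -> HIT, frames=[2,3] (faults so far: 4)
  step 9: ref 4 -> FAULT, evict 2, frames=[4,3] (faults so far: 5)
  step 10: ref 2 -> FAULT, evict 3, frames=[4,2] (faults so far: 6)
  step 11: ref 4 -> HIT, frames=[4,2] (faults so far: 6)
  step 12: ref 4 -> HIT, frames=[4,2] (faults so far: 6)
  step 13: ref 4 -> HIT, frames=[4,2] (faults so far: 6)
  step 14: ref 4 -> HIT, frames=[4,2] (faults so far: 6)
  LRU total faults: 6
--- Optimal ---
  step 0: ref 1 -> FAULT, frames=[1,-] (faults so far: 1)
  step 1: ref 4 -> FAULT, frames=[1,4] (faults so far: 2)
  step 2: ref 1 -> HIT, frames=[1,4] (faults so far: 2)
  step 3: ref 3 -> FAULT, evict 1, frames=[3,4] (faults so far: 3)
  step 4: ref 2 -> FAULT, evict 4, frames=[3,2] (faults so far: 4)
  step 5: ref 2 -> HIT, frames=[3,2] (faults so far: 4)
  step 6: ref 2 -> HIT, frames=[3,2] (faults so far: 4)
  step 7: ref 2 -> HIT, frames=[3,2] (faults so far: 4)
  step 8: ref 3 -> HIT, frames=[3,2] (faults so far: 4)
  step 9: ref 4 -> FAULT, evict 3, frames=[4,2] (faults so far: 5)
  step 10: ref 2 -> HIT, frames=[4,2] (faults so far: 5)
  step 11: ref 4 -> HIT, frames=[4,2] (faults so far: 5)
  step 12: ref 4 -> HIT, frames=[4,2] (faults so far: 5)
  step 13: ref 4 -> HIT, frames=[4,2] (faults so far: 5)
  step 14: ref 4 -> HIT, frames=[4,2] (faults so far: 5)
  Optimal total faults: 5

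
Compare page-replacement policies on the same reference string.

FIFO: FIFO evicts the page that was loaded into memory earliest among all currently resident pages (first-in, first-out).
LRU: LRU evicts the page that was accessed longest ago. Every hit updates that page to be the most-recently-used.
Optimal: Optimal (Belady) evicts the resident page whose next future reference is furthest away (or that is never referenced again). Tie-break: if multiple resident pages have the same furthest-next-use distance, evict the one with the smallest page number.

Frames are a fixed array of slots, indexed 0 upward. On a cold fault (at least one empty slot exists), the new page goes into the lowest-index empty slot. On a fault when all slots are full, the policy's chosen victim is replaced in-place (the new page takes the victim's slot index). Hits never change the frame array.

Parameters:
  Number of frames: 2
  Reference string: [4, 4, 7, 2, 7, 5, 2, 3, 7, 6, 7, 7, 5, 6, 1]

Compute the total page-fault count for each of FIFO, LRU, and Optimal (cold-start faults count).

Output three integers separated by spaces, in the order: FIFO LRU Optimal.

--- FIFO ---
  step 0: ref 4 -> FAULT, frames=[4,-] (faults so far: 1)
  step 1: ref 4 -> HIT, frames=[4,-] (faults so far: 1)
  step 2: ref 7 -> FAULT, frames=[4,7] (faults so far: 2)
  step 3: ref 2 -> FAULT, evict 4, frames=[2,7] (faults so far: 3)
  step 4: ref 7 -> HIT, frames=[2,7] (faults so far: 3)
  step 5: ref 5 -> FAULT, evict 7, frames=[2,5] (faults so far: 4)
  step 6: ref 2 -> HIT, frames=[2,5] (faults so far: 4)
  step 7: ref 3 -> FAULT, evict 2, frames=[3,5] (faults so far: 5)
  step 8: ref 7 -> FAULT, evict 5, frames=[3,7] (faults so far: 6)
  step 9: ref 6 -> FAULT, evict 3, frames=[6,7] (faults so far: 7)
  step 10: ref 7 -> HIT, frames=[6,7] (faults so far: 7)
  step 11: ref 7 -> HIT, frames=[6,7] (faults so far: 7)
  step 12: ref 5 -> FAULT, evict 7, frames=[6,5] (faults so far: 8)
  step 13: ref 6 -> HIT, frames=[6,5] (faults so far: 8)
  step 14: ref 1 -> FAULT, evict 6, frames=[1,5] (faults so far: 9)
  FIFO total faults: 9
--- LRU ---
  step 0: ref 4 -> FAULT, frames=[4,-] (faults so far: 1)
  step 1: ref 4 -> HIT, frames=[4,-] (faults so far: 1)
  step 2: ref 7 -> FAULT, frames=[4,7] (faults so far: 2)
  step 3: ref 2 -> FAULT, evict 4, frames=[2,7] (faults so far: 3)
  step 4: ref 7 -> HIT, frames=[2,7] (faults so far: 3)
  step 5: ref 5 -> FAULT, evict 2, frames=[5,7] (faults so far: 4)
  step 6: ref 2 -> FAULT, evict 7, frames=[5,2] (faults so far: 5)
  step 7: ref 3 -> FAULT, evict 5, frames=[3,2] (faults so far: 6)
  step 8: ref 7 -> FAULT, evict 2, frames=[3,7] (faults so far: 7)
  step 9: ref 6 -> FAULT, evict 3, frames=[6,7] (faults so far: 8)
  step 10: ref 7 -> HIT, frames=[6,7] (faults so far: 8)
  step 11: ref 7 -> HIT, frames=[6,7] (faults so far: 8)
  step 12: ref 5 -> FAULT, evict 6, frames=[5,7] (faults so far: 9)
  step 13: ref 6 -> FAULT, evict 7, frames=[5,6] (faults so far: 10)
  step 14: ref 1 -> FAULT, evict 5, frames=[1,6] (faults so far: 11)
  LRU total faults: 11
--- Optimal ---
  step 0: ref 4 -> FAULT, frames=[4,-] (faults so far: 1)
  step 1: ref 4 -> HIT, frames=[4,-] (faults so far: 1)
  step 2: ref 7 -> FAULT, frames=[4,7] (faults so far: 2)
  step 3: ref 2 -> FAULT, evict 4, frames=[2,7] (faults so far: 3)
  step 4: ref 7 -> HIT, frames=[2,7] (faults so far: 3)
  step 5: ref 5 -> FAULT, evict 7, frames=[2,5] (faults so far: 4)
  step 6: ref 2 -> HIT, frames=[2,5] (faults so far: 4)
  step 7: ref 3 -> FAULT, evict 2, frames=[3,5] (faults so far: 5)
  step 8: ref 7 -> FAULT, evict 3, frames=[7,5] (faults so far: 6)
  step 9: ref 6 -> FAULT, evict 5, frames=[7,6] (faults so far: 7)
  step 10: ref 7 -> HIT, frames=[7,6] (faults so far: 7)
  step 11: ref 7 -> HIT, frames=[7,6] (faults so far: 7)
  step 12: ref 5 -> FAULT, evict 7, frames=[5,6] (faults so far: 8)
  step 13: ref 6 -> HIT, frames=[5,6] (faults so far: 8)
  step 14: ref 1 -> FAULT, evict 5, frames=[1,6] (faults so far: 9)
  Optimal total faults: 9

Answer: 9 11 9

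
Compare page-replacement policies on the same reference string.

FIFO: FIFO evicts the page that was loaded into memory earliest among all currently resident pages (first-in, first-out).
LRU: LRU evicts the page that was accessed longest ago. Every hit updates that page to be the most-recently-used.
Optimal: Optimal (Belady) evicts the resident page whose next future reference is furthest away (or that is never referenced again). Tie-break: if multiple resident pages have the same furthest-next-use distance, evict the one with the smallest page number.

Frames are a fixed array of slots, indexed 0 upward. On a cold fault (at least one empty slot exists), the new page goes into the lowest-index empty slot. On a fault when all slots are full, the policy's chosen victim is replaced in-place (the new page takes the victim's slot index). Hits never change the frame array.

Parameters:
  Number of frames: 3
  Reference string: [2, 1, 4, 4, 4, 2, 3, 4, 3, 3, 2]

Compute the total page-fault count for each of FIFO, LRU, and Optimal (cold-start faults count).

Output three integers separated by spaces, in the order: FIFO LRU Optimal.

Answer: 5 4 4

Derivation:
--- FIFO ---
  step 0: ref 2 -> FAULT, frames=[2,-,-] (faults so far: 1)
  step 1: ref 1 -> FAULT, frames=[2,1,-] (faults so far: 2)
  step 2: ref 4 -> FAULT, frames=[2,1,4] (faults so far: 3)
  step 3: ref 4 -> HIT, frames=[2,1,4] (faults so far: 3)
  step 4: ref 4 -> HIT, frames=[2,1,4] (faults so far: 3)
  step 5: ref 2 -> HIT, frames=[2,1,4] (faults so far: 3)
  step 6: ref 3 -> FAULT, evict 2, frames=[3,1,4] (faults so far: 4)
  step 7: ref 4 -> HIT, frames=[3,1,4] (faults so far: 4)
  step 8: ref 3 -> HIT, frames=[3,1,4] (faults so far: 4)
  step 9: ref 3 -> HIT, frames=[3,1,4] (faults so far: 4)
  step 10: ref 2 -> FAULT, evict 1, frames=[3,2,4] (faults so far: 5)
  FIFO total faults: 5
--- LRU ---
  step 0: ref 2 -> FAULT, frames=[2,-,-] (faults so far: 1)
  step 1: ref 1 -> FAULT, frames=[2,1,-] (faults so far: 2)
  step 2: ref 4 -> FAULT, frames=[2,1,4] (faults so far: 3)
  step 3: ref 4 -> HIT, frames=[2,1,4] (faults so far: 3)
  step 4: ref 4 -> HIT, frames=[2,1,4] (faults so far: 3)
  step 5: ref 2 -> HIT, frames=[2,1,4] (faults so far: 3)
  step 6: ref 3 -> FAULT, evict 1, frames=[2,3,4] (faults so far: 4)
  step 7: ref 4 -> HIT, frames=[2,3,4] (faults so far: 4)
  step 8: ref 3 -> HIT, frames=[2,3,4] (faults so far: 4)
  step 9: ref 3 -> HIT, frames=[2,3,4] (faults so far: 4)
  step 10: ref 2 -> HIT, frames=[2,3,4] (faults so far: 4)
  LRU total faults: 4
--- Optimal ---
  step 0: ref 2 -> FAULT, frames=[2,-,-] (faults so far: 1)
  step 1: ref 1 -> FAULT, frames=[2,1,-] (faults so far: 2)
  step 2: ref 4 -> FAULT, frames=[2,1,4] (faults so far: 3)
  step 3: ref 4 -> HIT, frames=[2,1,4] (faults so far: 3)
  step 4: ref 4 -> HIT, frames=[2,1,4] (faults so far: 3)
  step 5: ref 2 -> HIT, frames=[2,1,4] (faults so far: 3)
  step 6: ref 3 -> FAULT, evict 1, frames=[2,3,4] (faults so far: 4)
  step 7: ref 4 -> HIT, frames=[2,3,4] (faults so far: 4)
  step 8: ref 3 -> HIT, frames=[2,3,4] (faults so far: 4)
  step 9: ref 3 -> HIT, frames=[2,3,4] (faults so far: 4)
  step 10: ref 2 -> HIT, frames=[2,3,4] (faults so far: 4)
  Optimal total faults: 4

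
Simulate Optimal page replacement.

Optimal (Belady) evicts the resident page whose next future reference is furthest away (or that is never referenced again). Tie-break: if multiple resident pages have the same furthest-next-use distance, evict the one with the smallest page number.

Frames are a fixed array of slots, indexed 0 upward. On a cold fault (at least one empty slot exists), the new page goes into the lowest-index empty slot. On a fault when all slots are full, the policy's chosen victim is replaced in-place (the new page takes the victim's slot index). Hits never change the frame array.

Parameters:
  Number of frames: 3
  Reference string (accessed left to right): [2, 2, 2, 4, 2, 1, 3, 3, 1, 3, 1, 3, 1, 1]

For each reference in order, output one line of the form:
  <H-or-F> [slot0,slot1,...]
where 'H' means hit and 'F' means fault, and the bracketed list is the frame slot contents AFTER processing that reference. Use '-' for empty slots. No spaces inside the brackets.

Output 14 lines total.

F [2,-,-]
H [2,-,-]
H [2,-,-]
F [2,4,-]
H [2,4,-]
F [2,4,1]
F [3,4,1]
H [3,4,1]
H [3,4,1]
H [3,4,1]
H [3,4,1]
H [3,4,1]
H [3,4,1]
H [3,4,1]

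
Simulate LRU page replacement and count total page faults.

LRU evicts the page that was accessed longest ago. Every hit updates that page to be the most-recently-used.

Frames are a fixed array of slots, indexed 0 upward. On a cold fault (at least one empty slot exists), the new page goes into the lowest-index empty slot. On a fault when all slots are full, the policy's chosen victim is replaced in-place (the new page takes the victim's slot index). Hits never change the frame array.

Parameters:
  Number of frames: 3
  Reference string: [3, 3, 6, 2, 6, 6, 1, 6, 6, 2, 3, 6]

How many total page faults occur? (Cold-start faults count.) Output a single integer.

Answer: 5

Derivation:
Step 0: ref 3 → FAULT, frames=[3,-,-]
Step 1: ref 3 → HIT, frames=[3,-,-]
Step 2: ref 6 → FAULT, frames=[3,6,-]
Step 3: ref 2 → FAULT, frames=[3,6,2]
Step 4: ref 6 → HIT, frames=[3,6,2]
Step 5: ref 6 → HIT, frames=[3,6,2]
Step 6: ref 1 → FAULT (evict 3), frames=[1,6,2]
Step 7: ref 6 → HIT, frames=[1,6,2]
Step 8: ref 6 → HIT, frames=[1,6,2]
Step 9: ref 2 → HIT, frames=[1,6,2]
Step 10: ref 3 → FAULT (evict 1), frames=[3,6,2]
Step 11: ref 6 → HIT, frames=[3,6,2]
Total faults: 5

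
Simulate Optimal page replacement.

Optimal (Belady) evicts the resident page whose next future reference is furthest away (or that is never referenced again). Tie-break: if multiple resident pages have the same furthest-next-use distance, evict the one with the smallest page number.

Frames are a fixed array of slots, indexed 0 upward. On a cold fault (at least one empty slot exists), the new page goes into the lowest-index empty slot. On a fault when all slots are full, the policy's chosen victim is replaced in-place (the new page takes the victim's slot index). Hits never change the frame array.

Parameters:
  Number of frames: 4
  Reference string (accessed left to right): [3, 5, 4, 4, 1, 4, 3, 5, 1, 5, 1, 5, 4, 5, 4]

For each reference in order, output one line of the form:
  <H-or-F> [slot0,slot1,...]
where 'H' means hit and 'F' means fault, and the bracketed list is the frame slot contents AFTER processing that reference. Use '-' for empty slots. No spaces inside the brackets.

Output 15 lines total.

F [3,-,-,-]
F [3,5,-,-]
F [3,5,4,-]
H [3,5,4,-]
F [3,5,4,1]
H [3,5,4,1]
H [3,5,4,1]
H [3,5,4,1]
H [3,5,4,1]
H [3,5,4,1]
H [3,5,4,1]
H [3,5,4,1]
H [3,5,4,1]
H [3,5,4,1]
H [3,5,4,1]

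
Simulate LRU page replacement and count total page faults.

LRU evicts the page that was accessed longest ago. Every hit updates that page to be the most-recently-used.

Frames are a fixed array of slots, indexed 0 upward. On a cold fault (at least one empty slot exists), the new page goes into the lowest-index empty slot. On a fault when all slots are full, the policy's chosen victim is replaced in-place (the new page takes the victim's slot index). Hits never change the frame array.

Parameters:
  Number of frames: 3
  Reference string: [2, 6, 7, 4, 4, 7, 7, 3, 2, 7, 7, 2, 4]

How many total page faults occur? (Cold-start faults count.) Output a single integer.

Answer: 7

Derivation:
Step 0: ref 2 → FAULT, frames=[2,-,-]
Step 1: ref 6 → FAULT, frames=[2,6,-]
Step 2: ref 7 → FAULT, frames=[2,6,7]
Step 3: ref 4 → FAULT (evict 2), frames=[4,6,7]
Step 4: ref 4 → HIT, frames=[4,6,7]
Step 5: ref 7 → HIT, frames=[4,6,7]
Step 6: ref 7 → HIT, frames=[4,6,7]
Step 7: ref 3 → FAULT (evict 6), frames=[4,3,7]
Step 8: ref 2 → FAULT (evict 4), frames=[2,3,7]
Step 9: ref 7 → HIT, frames=[2,3,7]
Step 10: ref 7 → HIT, frames=[2,3,7]
Step 11: ref 2 → HIT, frames=[2,3,7]
Step 12: ref 4 → FAULT (evict 3), frames=[2,4,7]
Total faults: 7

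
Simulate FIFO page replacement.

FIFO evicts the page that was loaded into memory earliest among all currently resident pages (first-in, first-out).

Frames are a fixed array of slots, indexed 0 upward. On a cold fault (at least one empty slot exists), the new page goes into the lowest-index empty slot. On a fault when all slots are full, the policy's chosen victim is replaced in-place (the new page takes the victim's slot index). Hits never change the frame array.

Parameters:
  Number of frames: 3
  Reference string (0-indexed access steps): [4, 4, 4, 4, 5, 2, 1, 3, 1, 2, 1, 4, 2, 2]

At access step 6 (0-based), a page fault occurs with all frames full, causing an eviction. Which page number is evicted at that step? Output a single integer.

Step 0: ref 4 -> FAULT, frames=[4,-,-]
Step 1: ref 4 -> HIT, frames=[4,-,-]
Step 2: ref 4 -> HIT, frames=[4,-,-]
Step 3: ref 4 -> HIT, frames=[4,-,-]
Step 4: ref 5 -> FAULT, frames=[4,5,-]
Step 5: ref 2 -> FAULT, frames=[4,5,2]
Step 6: ref 1 -> FAULT, evict 4, frames=[1,5,2]
At step 6: evicted page 4

Answer: 4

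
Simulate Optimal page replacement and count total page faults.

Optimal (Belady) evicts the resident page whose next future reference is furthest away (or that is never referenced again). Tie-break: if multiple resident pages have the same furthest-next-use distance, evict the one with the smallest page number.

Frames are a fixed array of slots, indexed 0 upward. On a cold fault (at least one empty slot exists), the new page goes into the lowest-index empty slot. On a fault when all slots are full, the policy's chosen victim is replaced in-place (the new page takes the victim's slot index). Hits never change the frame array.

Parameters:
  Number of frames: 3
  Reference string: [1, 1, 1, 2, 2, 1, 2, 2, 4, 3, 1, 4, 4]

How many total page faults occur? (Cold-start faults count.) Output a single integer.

Step 0: ref 1 → FAULT, frames=[1,-,-]
Step 1: ref 1 → HIT, frames=[1,-,-]
Step 2: ref 1 → HIT, frames=[1,-,-]
Step 3: ref 2 → FAULT, frames=[1,2,-]
Step 4: ref 2 → HIT, frames=[1,2,-]
Step 5: ref 1 → HIT, frames=[1,2,-]
Step 6: ref 2 → HIT, frames=[1,2,-]
Step 7: ref 2 → HIT, frames=[1,2,-]
Step 8: ref 4 → FAULT, frames=[1,2,4]
Step 9: ref 3 → FAULT (evict 2), frames=[1,3,4]
Step 10: ref 1 → HIT, frames=[1,3,4]
Step 11: ref 4 → HIT, frames=[1,3,4]
Step 12: ref 4 → HIT, frames=[1,3,4]
Total faults: 4

Answer: 4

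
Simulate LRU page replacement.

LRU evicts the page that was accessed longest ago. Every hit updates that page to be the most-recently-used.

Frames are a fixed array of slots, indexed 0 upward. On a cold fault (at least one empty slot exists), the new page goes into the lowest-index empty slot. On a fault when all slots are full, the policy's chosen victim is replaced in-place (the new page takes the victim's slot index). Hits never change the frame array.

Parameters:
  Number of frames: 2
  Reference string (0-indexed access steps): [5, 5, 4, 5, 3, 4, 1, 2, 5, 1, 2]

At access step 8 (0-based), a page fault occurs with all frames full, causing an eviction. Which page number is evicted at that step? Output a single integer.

Step 0: ref 5 -> FAULT, frames=[5,-]
Step 1: ref 5 -> HIT, frames=[5,-]
Step 2: ref 4 -> FAULT, frames=[5,4]
Step 3: ref 5 -> HIT, frames=[5,4]
Step 4: ref 3 -> FAULT, evict 4, frames=[5,3]
Step 5: ref 4 -> FAULT, evict 5, frames=[4,3]
Step 6: ref 1 -> FAULT, evict 3, frames=[4,1]
Step 7: ref 2 -> FAULT, evict 4, frames=[2,1]
Step 8: ref 5 -> FAULT, evict 1, frames=[2,5]
At step 8: evicted page 1

Answer: 1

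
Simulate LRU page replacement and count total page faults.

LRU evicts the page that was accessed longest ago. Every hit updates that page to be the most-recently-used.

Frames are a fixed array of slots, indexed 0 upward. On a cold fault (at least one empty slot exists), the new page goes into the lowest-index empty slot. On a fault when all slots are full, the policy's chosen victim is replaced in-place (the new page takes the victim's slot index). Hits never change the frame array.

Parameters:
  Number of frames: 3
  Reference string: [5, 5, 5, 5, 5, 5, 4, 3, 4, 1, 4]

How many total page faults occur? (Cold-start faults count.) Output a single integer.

Answer: 4

Derivation:
Step 0: ref 5 → FAULT, frames=[5,-,-]
Step 1: ref 5 → HIT, frames=[5,-,-]
Step 2: ref 5 → HIT, frames=[5,-,-]
Step 3: ref 5 → HIT, frames=[5,-,-]
Step 4: ref 5 → HIT, frames=[5,-,-]
Step 5: ref 5 → HIT, frames=[5,-,-]
Step 6: ref 4 → FAULT, frames=[5,4,-]
Step 7: ref 3 → FAULT, frames=[5,4,3]
Step 8: ref 4 → HIT, frames=[5,4,3]
Step 9: ref 1 → FAULT (evict 5), frames=[1,4,3]
Step 10: ref 4 → HIT, frames=[1,4,3]
Total faults: 4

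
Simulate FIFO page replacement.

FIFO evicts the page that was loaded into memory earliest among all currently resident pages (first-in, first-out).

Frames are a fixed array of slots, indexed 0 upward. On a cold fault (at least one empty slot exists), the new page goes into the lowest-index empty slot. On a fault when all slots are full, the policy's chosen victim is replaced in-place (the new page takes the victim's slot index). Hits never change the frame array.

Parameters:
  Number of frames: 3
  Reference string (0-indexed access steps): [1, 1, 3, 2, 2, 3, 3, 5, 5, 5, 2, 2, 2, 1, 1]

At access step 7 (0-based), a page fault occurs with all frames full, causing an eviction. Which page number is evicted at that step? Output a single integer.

Step 0: ref 1 -> FAULT, frames=[1,-,-]
Step 1: ref 1 -> HIT, frames=[1,-,-]
Step 2: ref 3 -> FAULT, frames=[1,3,-]
Step 3: ref 2 -> FAULT, frames=[1,3,2]
Step 4: ref 2 -> HIT, frames=[1,3,2]
Step 5: ref 3 -> HIT, frames=[1,3,2]
Step 6: ref 3 -> HIT, frames=[1,3,2]
Step 7: ref 5 -> FAULT, evict 1, frames=[5,3,2]
At step 7: evicted page 1

Answer: 1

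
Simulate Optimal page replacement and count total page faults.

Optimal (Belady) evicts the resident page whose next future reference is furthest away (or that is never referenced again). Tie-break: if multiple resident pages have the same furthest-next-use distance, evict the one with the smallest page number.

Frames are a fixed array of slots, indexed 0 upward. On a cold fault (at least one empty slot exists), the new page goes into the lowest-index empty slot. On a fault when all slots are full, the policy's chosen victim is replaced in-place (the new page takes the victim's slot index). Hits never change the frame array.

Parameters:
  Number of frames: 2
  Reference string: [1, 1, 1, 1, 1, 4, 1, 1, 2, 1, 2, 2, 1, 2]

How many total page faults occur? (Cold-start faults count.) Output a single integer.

Step 0: ref 1 → FAULT, frames=[1,-]
Step 1: ref 1 → HIT, frames=[1,-]
Step 2: ref 1 → HIT, frames=[1,-]
Step 3: ref 1 → HIT, frames=[1,-]
Step 4: ref 1 → HIT, frames=[1,-]
Step 5: ref 4 → FAULT, frames=[1,4]
Step 6: ref 1 → HIT, frames=[1,4]
Step 7: ref 1 → HIT, frames=[1,4]
Step 8: ref 2 → FAULT (evict 4), frames=[1,2]
Step 9: ref 1 → HIT, frames=[1,2]
Step 10: ref 2 → HIT, frames=[1,2]
Step 11: ref 2 → HIT, frames=[1,2]
Step 12: ref 1 → HIT, frames=[1,2]
Step 13: ref 2 → HIT, frames=[1,2]
Total faults: 3

Answer: 3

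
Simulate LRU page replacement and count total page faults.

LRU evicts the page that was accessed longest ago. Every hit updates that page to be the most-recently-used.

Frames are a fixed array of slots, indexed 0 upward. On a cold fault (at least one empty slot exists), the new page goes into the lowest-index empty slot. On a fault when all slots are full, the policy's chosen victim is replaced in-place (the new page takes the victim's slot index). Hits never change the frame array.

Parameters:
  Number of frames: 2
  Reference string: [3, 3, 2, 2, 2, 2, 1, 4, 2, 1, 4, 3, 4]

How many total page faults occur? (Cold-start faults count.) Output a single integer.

Answer: 8

Derivation:
Step 0: ref 3 → FAULT, frames=[3,-]
Step 1: ref 3 → HIT, frames=[3,-]
Step 2: ref 2 → FAULT, frames=[3,2]
Step 3: ref 2 → HIT, frames=[3,2]
Step 4: ref 2 → HIT, frames=[3,2]
Step 5: ref 2 → HIT, frames=[3,2]
Step 6: ref 1 → FAULT (evict 3), frames=[1,2]
Step 7: ref 4 → FAULT (evict 2), frames=[1,4]
Step 8: ref 2 → FAULT (evict 1), frames=[2,4]
Step 9: ref 1 → FAULT (evict 4), frames=[2,1]
Step 10: ref 4 → FAULT (evict 2), frames=[4,1]
Step 11: ref 3 → FAULT (evict 1), frames=[4,3]
Step 12: ref 4 → HIT, frames=[4,3]
Total faults: 8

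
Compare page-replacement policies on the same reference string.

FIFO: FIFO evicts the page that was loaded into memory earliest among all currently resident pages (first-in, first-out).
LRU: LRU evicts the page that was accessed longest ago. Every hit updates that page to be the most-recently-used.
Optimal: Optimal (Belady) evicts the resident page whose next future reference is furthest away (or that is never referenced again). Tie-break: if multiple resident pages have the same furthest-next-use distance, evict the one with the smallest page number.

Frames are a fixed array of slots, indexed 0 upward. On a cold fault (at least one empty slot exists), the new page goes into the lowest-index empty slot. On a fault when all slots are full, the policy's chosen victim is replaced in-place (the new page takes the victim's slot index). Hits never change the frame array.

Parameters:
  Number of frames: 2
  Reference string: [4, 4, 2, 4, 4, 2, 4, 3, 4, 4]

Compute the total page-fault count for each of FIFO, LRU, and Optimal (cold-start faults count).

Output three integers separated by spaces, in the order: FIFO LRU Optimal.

Answer: 4 3 3

Derivation:
--- FIFO ---
  step 0: ref 4 -> FAULT, frames=[4,-] (faults so far: 1)
  step 1: ref 4 -> HIT, frames=[4,-] (faults so far: 1)
  step 2: ref 2 -> FAULT, frames=[4,2] (faults so far: 2)
  step 3: ref 4 -> HIT, frames=[4,2] (faults so far: 2)
  step 4: ref 4 -> HIT, frames=[4,2] (faults so far: 2)
  step 5: ref 2 -> HIT, frames=[4,2] (faults so far: 2)
  step 6: ref 4 -> HIT, frames=[4,2] (faults so far: 2)
  step 7: ref 3 -> FAULT, evict 4, frames=[3,2] (faults so far: 3)
  step 8: ref 4 -> FAULT, evict 2, frames=[3,4] (faults so far: 4)
  step 9: ref 4 -> HIT, frames=[3,4] (faults so far: 4)
  FIFO total faults: 4
--- LRU ---
  step 0: ref 4 -> FAULT, frames=[4,-] (faults so far: 1)
  step 1: ref 4 -> HIT, frames=[4,-] (faults so far: 1)
  step 2: ref 2 -> FAULT, frames=[4,2] (faults so far: 2)
  step 3: ref 4 -> HIT, frames=[4,2] (faults so far: 2)
  step 4: ref 4 -> HIT, frames=[4,2] (faults so far: 2)
  step 5: ref 2 -> HIT, frames=[4,2] (faults so far: 2)
  step 6: ref 4 -> HIT, frames=[4,2] (faults so far: 2)
  step 7: ref 3 -> FAULT, evict 2, frames=[4,3] (faults so far: 3)
  step 8: ref 4 -> HIT, frames=[4,3] (faults so far: 3)
  step 9: ref 4 -> HIT, frames=[4,3] (faults so far: 3)
  LRU total faults: 3
--- Optimal ---
  step 0: ref 4 -> FAULT, frames=[4,-] (faults so far: 1)
  step 1: ref 4 -> HIT, frames=[4,-] (faults so far: 1)
  step 2: ref 2 -> FAULT, frames=[4,2] (faults so far: 2)
  step 3: ref 4 -> HIT, frames=[4,2] (faults so far: 2)
  step 4: ref 4 -> HIT, frames=[4,2] (faults so far: 2)
  step 5: ref 2 -> HIT, frames=[4,2] (faults so far: 2)
  step 6: ref 4 -> HIT, frames=[4,2] (faults so far: 2)
  step 7: ref 3 -> FAULT, evict 2, frames=[4,3] (faults so far: 3)
  step 8: ref 4 -> HIT, frames=[4,3] (faults so far: 3)
  step 9: ref 4 -> HIT, frames=[4,3] (faults so far: 3)
  Optimal total faults: 3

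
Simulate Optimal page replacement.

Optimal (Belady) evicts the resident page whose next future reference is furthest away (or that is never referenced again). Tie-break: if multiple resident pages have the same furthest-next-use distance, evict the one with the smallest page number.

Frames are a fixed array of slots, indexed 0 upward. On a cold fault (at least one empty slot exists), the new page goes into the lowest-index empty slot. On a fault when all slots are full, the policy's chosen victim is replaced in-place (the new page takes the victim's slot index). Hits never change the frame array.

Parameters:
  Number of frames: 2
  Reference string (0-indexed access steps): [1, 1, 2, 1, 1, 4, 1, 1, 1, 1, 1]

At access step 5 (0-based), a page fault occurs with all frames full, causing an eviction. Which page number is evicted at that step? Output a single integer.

Answer: 2

Derivation:
Step 0: ref 1 -> FAULT, frames=[1,-]
Step 1: ref 1 -> HIT, frames=[1,-]
Step 2: ref 2 -> FAULT, frames=[1,2]
Step 3: ref 1 -> HIT, frames=[1,2]
Step 4: ref 1 -> HIT, frames=[1,2]
Step 5: ref 4 -> FAULT, evict 2, frames=[1,4]
At step 5: evicted page 2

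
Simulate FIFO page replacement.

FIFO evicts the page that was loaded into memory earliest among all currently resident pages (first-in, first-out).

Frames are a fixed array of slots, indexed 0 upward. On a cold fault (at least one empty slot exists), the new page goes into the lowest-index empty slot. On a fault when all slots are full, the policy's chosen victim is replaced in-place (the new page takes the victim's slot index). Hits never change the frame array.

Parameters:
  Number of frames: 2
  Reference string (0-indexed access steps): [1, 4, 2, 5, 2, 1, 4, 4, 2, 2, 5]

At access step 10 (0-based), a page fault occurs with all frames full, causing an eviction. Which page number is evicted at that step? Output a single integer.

Step 0: ref 1 -> FAULT, frames=[1,-]
Step 1: ref 4 -> FAULT, frames=[1,4]
Step 2: ref 2 -> FAULT, evict 1, frames=[2,4]
Step 3: ref 5 -> FAULT, evict 4, frames=[2,5]
Step 4: ref 2 -> HIT, frames=[2,5]
Step 5: ref 1 -> FAULT, evict 2, frames=[1,5]
Step 6: ref 4 -> FAULT, evict 5, frames=[1,4]
Step 7: ref 4 -> HIT, frames=[1,4]
Step 8: ref 2 -> FAULT, evict 1, frames=[2,4]
Step 9: ref 2 -> HIT, frames=[2,4]
Step 10: ref 5 -> FAULT, evict 4, frames=[2,5]
At step 10: evicted page 4

Answer: 4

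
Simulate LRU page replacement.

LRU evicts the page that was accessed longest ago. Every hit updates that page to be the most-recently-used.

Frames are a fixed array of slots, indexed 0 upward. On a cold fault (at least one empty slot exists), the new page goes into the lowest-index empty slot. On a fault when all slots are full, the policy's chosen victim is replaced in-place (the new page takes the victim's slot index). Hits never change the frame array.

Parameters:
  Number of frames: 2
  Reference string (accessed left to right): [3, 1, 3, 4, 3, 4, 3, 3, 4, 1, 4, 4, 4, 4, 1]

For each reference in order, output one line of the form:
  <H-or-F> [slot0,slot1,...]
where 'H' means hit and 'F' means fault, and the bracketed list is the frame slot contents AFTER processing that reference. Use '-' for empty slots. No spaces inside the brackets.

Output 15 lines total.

F [3,-]
F [3,1]
H [3,1]
F [3,4]
H [3,4]
H [3,4]
H [3,4]
H [3,4]
H [3,4]
F [1,4]
H [1,4]
H [1,4]
H [1,4]
H [1,4]
H [1,4]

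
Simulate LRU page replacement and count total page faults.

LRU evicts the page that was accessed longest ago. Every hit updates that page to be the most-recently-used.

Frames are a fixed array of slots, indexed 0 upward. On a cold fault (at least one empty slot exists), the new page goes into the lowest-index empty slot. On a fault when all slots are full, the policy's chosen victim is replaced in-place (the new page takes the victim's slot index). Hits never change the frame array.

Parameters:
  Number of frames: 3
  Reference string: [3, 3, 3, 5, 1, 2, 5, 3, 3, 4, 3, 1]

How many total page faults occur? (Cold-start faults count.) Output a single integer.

Step 0: ref 3 → FAULT, frames=[3,-,-]
Step 1: ref 3 → HIT, frames=[3,-,-]
Step 2: ref 3 → HIT, frames=[3,-,-]
Step 3: ref 5 → FAULT, frames=[3,5,-]
Step 4: ref 1 → FAULT, frames=[3,5,1]
Step 5: ref 2 → FAULT (evict 3), frames=[2,5,1]
Step 6: ref 5 → HIT, frames=[2,5,1]
Step 7: ref 3 → FAULT (evict 1), frames=[2,5,3]
Step 8: ref 3 → HIT, frames=[2,5,3]
Step 9: ref 4 → FAULT (evict 2), frames=[4,5,3]
Step 10: ref 3 → HIT, frames=[4,5,3]
Step 11: ref 1 → FAULT (evict 5), frames=[4,1,3]
Total faults: 7

Answer: 7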